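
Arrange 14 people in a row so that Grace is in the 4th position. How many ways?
Fix one position: (14-1)! = 6227020800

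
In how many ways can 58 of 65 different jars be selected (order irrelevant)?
C(65,58) = 65!/(58!×7!) = 696190560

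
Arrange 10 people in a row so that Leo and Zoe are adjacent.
Treat as block: (10-1)! × 2! = 362880 × 2 = 725760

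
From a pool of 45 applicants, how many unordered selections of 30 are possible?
C(45,30) = 45!/(30!×15!) = 344867425584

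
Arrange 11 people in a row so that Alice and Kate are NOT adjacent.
Total - adjacent = 11! - (11-1)!×2 = 39916800 - 7257600 = 32659200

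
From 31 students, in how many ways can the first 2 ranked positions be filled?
P(31,2) = 31!/(31-2)! = 930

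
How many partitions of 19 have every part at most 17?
Let r_j(i) = number of partitions of i into parts ≤ j, for i = 0..19. r_1(i) = 1 for all i; r_j(i) = r_{j-1}(i) + r_j(i-j). Rows j = 2..17: ≤2: 1 1 2 2 3 3 4 4 5 5 6 6 7 7 8 8 9 9 10 10; ≤3: 1 1 2 3 4 5 7 8 10 12 14 16 19 21 24 27 30 33 37 40; ≤4: 1 1 2 3 5 6 9 11 15 18 23 27 34 39 47 54 64 72 84 94; ≤5: 1 1 2 3 5 7 10 13 18 23 30 37 47 57 70 84 101 119 141 164; ≤6: 1 1 2 3 5 7 11 14 20 26 35 44 58 71 90 110 136 163 199 235; ≤7: 1 1 2 3 5 7 11 15 21 28 38 49 65 82 105 131 164 201 248 300; ≤8: 1 1 2 3 5 7 11 15 22 29 40 52 70 89 116 146 186 230 288 352; ≤9: 1 1 2 3 5 7 11 15 22 30 41 54 73 94 123 157 201 252 318 393; ≤10: 1 1 2 3 5 7 11 15 22 30 42 55 75 97 128 164 212 267 340 423; ≤11: 1 1 2 3 5 7 11 15 22 30 42 56 76 99 131 169 219 278 355 445; ≤12: 1 1 2 3 5 7 11 15 22 30 42 56 77 100 133 172 224 285 366 460; ≤13: 1 1 2 3 5 7 11 15 22 30 42 56 77 101 134 174 227 290 373 471; ≤14: 1 1 2 3 5 7 11 15 22 30 42 56 77 101 135 175 229 293 378 478; ≤15: 1 1 2 3 5 7 11 15 22 30 42 56 77 101 135 176 230 295 381 483; ≤16: 1 1 2 3 5 7 11 15 22 30 42 56 77 101 135 176 231 296 383 486; ≤17: 1 1 2 3 5 7 11 15 22 30 42 56 77 101 135 176 231 297 384 488. r_17(19) = 488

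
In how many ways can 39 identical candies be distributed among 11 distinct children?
C(39+11-1, 11-1) = C(49, 10) = 8217822536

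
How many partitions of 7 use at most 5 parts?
By conjugation, equals partitions of 7 into parts ≤ 5. Let r_j(i) = number of partitions of i into parts ≤ j, for i = 0..7. r_1(i) = 1 for all i; r_j(i) = r_{j-1}(i) + r_j(i-j). Rows j = 2..5: ≤2: 1 1 2 2 3 3 4 4; ≤3: 1 1 2 3 4 5 7 8; ≤4: 1 1 2 3 5 6 9 11; ≤5: 1 1 2 3 5 7 10 13. r_5(7) = 13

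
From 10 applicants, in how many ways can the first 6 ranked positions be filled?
P(10,6) = 10!/(10-6)! = 151200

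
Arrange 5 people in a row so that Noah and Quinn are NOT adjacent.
Total - adjacent = 5! - (5-1)!×2 = 120 - 48 = 72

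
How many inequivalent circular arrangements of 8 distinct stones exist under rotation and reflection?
(8-1)!/2 = 5040/2 = 2520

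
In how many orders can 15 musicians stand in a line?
15! = 1307674368000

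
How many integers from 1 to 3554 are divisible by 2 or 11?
⌊3554/2⌋ + ⌊3554/11⌋ - ⌊3554/22⌋ = 1777 + 323 - 161 = 1939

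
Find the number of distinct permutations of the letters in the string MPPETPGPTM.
10! / (2! × 1! × 2! × 1! × 4!) = 37800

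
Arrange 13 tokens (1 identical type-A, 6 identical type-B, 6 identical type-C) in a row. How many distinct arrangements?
13! / (1! × 6! × 6!) = 12012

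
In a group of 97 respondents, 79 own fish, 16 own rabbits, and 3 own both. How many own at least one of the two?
|A∪B| = |A| + |B| - |A∩B| = 79 + 16 - 3 = 92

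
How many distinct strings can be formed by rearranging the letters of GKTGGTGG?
8! / (1! × 2! × 5!) = 168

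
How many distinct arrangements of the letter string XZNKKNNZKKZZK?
13! / (3! × 1! × 4! × 5!) = 360360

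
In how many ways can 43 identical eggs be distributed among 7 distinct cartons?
C(43+7-1, 7-1) = C(49, 6) = 13983816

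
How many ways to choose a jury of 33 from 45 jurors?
C(45,33) = 45!/(33!×12!) = 28760021745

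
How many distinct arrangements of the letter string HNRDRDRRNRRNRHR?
15! / (8! × 2! × 2! × 3!) = 1351350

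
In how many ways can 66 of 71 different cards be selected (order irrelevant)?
C(71,66) = 71!/(66!×5!) = 13019909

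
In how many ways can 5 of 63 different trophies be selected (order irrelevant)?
C(63,5) = 63!/(5!×58!) = 7028847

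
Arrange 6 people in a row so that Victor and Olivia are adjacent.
Treat as block: (6-1)! × 2! = 120 × 2 = 240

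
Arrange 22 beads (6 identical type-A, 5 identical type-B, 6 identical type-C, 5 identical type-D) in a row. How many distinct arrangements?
22! / (6! × 5! × 6! × 5!) = 150570227808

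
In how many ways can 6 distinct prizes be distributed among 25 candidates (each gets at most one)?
P(25,6) = 25!/(25-6)! = 127512000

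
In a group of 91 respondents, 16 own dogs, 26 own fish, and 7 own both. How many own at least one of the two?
|A∪B| = |A| + |B| - |A∩B| = 16 + 26 - 7 = 35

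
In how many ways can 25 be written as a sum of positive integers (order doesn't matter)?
Pentagonal recurrence p(n) = p(n-1) + p(n-2) - p(n-5) - p(n-7) + p(n-12) + p(n-15) - ... gives p(0..24) = 1, 1, 2, 3, 5, 7, 11, 15, 22, 30, 42, 56, 77, 101, 135, 176, 231, 297, 385, 490, 627, 792, 1002, 1255, 1575. p(25) = p(24) + p(23) - p(20) - p(18) + p(13) + p(10) - p(3) = 1575 + 1255 - 627 - 385 + 101 + 42 - 3 = 1958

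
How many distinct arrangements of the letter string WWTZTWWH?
8! / (1! × 2! × 1! × 4!) = 840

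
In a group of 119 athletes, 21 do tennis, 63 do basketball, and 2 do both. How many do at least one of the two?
|A∪B| = |A| + |B| - |A∩B| = 21 + 63 - 2 = 82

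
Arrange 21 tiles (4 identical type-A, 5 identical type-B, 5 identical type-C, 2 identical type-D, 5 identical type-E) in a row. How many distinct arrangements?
21! / (4! × 5! × 5! × 2! × 5!) = 615969113760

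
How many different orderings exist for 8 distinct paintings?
8! = 40320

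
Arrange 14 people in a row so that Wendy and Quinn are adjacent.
Treat as block: (14-1)! × 2! = 6227020800 × 2 = 12454041600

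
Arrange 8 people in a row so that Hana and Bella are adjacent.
Treat as block: (8-1)! × 2! = 5040 × 2 = 10080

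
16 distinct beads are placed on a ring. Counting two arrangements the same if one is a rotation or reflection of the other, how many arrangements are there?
(16-1)!/2 = 1307674368000/2 = 653837184000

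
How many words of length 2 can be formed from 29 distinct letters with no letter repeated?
P(29,2) = 29!/(29-2)! = 812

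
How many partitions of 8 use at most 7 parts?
By conjugation, equals partitions of 8 into parts ≤ 7. Let r_j(i) = number of partitions of i into parts ≤ j, for i = 0..8. r_1(i) = 1 for all i; r_j(i) = r_{j-1}(i) + r_j(i-j). Rows j = 2..7: ≤2: 1 1 2 2 3 3 4 4 5; ≤3: 1 1 2 3 4 5 7 8 10; ≤4: 1 1 2 3 5 6 9 11 15; ≤5: 1 1 2 3 5 7 10 13 18; ≤6: 1 1 2 3 5 7 11 14 20; ≤7: 1 1 2 3 5 7 11 15 21. r_7(8) = 21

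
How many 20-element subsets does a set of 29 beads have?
C(29,20) = 29!/(20!×9!) = 10015005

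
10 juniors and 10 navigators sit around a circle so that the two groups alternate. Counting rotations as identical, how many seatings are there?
Fix one of the juniors: (10-1)! ways for the remaining juniors, × 10! ways for the navigators = 362880 × 3628800 = 1316818944000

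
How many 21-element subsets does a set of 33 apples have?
C(33,21) = 33!/(21!×12!) = 354817320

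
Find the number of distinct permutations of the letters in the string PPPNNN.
6! / (3! × 3!) = 20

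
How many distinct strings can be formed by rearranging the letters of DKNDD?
5! / (1! × 1! × 3!) = 20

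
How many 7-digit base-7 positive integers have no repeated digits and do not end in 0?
Last digit: 6 nonzero choices. First digit: 5 (nonzero, ≠last). Middle 5: P(5,5) = 120. Total = 3600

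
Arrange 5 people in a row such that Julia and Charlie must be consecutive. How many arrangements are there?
Treat the 2 as one block: (5-2+1)! × 2! = 24 × 2 = 48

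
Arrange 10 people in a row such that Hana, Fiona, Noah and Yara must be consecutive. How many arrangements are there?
Treat the 4 as one block: (10-4+1)! × 4! = 5040 × 24 = 120960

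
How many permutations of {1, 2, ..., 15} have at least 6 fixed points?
Exactly j fixed points: C(15,j)·!(15-j); sum over j ≥ 6 (derangement numbers via !m = (m-1)·(!(m-1) + !(m-2)): !0..!9 = 1, 0, 1, 2, 9, 44, 265, 1854, 14833, 133496). Σ_{j=6}^{15} C(15,j)·!(15-j) = C(15,6)·!9 + C(15,7)·!8 + C(15,8)·!7 + C(15,9)·!6 + C(15,10)·!5 + C(15,11)·!4 + C(15,12)·!3 + C(15,13)·!2 + C(15,14)·!1 + C(15,15)·!0 = 5005·133496 + 6435·14833 + 6435·1854 + 5005·265 + 3003·44 + 1365·9 + 455·2 + 105·1 + 15·0 + 1·1 = 777000083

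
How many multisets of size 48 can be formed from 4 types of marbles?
C(48+4-1, 4-1) = C(51, 3) = 20825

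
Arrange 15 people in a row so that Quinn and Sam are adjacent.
Treat as block: (15-1)! × 2! = 87178291200 × 2 = 174356582400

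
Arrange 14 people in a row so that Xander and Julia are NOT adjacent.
Total - adjacent = 14! - (14-1)!×2 = 87178291200 - 12454041600 = 74724249600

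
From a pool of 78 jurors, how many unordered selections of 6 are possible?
C(78,6) = 78!/(6!×72!) = 256851595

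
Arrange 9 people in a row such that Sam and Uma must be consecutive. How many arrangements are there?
Treat the 2 as one block: (9-2+1)! × 2! = 40320 × 2 = 80640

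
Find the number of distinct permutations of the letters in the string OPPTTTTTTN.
10! / (2! × 1! × 6! × 1!) = 2520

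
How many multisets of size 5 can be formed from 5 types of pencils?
C(5+5-1, 5-1) = C(9, 4) = 126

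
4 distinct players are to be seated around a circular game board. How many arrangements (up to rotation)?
Circular: fix one position, arrange the rest. (4-1)! = 6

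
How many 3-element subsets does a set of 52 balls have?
C(52,3) = 52!/(3!×49!) = 22100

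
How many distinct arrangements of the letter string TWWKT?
5! / (2! × 2! × 1!) = 30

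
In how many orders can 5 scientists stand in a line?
5! = 120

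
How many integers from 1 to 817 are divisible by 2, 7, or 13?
⌊817/2⌋+⌊817/7⌋+⌊817/13⌋ - ⌊817/14⌋-⌊817/26⌋-⌊817/91⌋ + ⌊817/182⌋ = 408+116+62 - 58-31-8 + 4 = 493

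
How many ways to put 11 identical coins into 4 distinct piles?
C(11+4-1, 4-1) = C(14, 3) = 364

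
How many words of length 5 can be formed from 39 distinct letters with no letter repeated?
P(39,5) = 39!/(39-5)! = 69090840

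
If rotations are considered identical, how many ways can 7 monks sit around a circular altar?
Circular: fix one position, arrange the rest. (7-1)! = 720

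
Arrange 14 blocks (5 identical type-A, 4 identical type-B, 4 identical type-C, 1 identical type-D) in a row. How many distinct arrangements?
14! / (5! × 4! × 4! × 1!) = 1261260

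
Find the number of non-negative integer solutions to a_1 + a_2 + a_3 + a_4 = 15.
C(15+4-1, 4-1) = C(18, 3) = 816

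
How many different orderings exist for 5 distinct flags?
5! = 120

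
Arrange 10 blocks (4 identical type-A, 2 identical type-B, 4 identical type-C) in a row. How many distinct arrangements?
10! / (4! × 2! × 4!) = 3150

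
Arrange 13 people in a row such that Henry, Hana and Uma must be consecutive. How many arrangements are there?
Treat the 3 as one block: (13-3+1)! × 3! = 39916800 × 6 = 239500800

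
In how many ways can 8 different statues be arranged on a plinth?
8! = 40320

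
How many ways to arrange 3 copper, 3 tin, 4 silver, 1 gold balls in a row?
11! / (3! × 3! × 4! × 1!) = 46200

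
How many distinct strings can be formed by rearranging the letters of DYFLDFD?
7! / (1! × 3! × 1! × 2!) = 420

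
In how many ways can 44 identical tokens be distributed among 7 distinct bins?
C(44+7-1, 7-1) = C(50, 6) = 15890700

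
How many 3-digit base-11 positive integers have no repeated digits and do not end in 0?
Last digit: 10 nonzero choices. First digit: 9 (nonzero, ≠last). Middle 1: P(9,1) = 9. Total = 810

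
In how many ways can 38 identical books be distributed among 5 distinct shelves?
C(38+5-1, 5-1) = C(42, 4) = 111930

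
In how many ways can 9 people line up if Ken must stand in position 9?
Fix one position: (9-1)! = 40320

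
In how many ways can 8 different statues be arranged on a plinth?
8! = 40320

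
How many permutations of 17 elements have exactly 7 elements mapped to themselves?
Choose the 7 fixed points C(17,7) = 19448, derange the rest: !10 = Σ_{j=0}^{10} (-1)^j·10!/j! = 3628800 - 3628800 + 1814400 - 604800 + 151200 - 30240 + 5040 - 720 + 90 - 10 + 1 = 1334961. Product = 19448 × 1334961 = 25962321528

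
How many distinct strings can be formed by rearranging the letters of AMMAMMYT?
8! / (4! × 1! × 1! × 2!) = 840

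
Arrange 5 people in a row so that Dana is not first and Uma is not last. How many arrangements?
By inclusion-exclusion: 5! - 2×(5-1)! + (5-2)! = 120 - 48 + 6 = 78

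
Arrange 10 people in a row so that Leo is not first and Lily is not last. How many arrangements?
By inclusion-exclusion: 10! - 2×(10-1)! + (10-2)! = 3628800 - 725760 + 40320 = 2943360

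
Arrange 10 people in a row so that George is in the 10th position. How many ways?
Fix one position: (10-1)! = 362880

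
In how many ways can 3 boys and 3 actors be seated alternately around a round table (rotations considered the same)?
Fix one of the boys: (3-1)! ways for the remaining boys, × 3! ways for the actors = 2 × 6 = 12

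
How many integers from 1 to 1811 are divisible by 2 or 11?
⌊1811/2⌋ + ⌊1811/11⌋ - ⌊1811/22⌋ = 905 + 164 - 82 = 987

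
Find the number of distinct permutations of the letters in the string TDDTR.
5! / (1! × 2! × 2!) = 30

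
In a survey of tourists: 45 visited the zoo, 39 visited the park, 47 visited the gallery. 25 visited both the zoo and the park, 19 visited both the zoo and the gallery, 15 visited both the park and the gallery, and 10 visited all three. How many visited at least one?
|A∪B∪C| = 45+39+47-25-19-15+10 = 82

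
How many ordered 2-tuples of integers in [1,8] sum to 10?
Coefficient of x^10 in (x + x² + ... + x^8)^2. By inclusion-exclusion on dice exceeding 8: Σ_j (-1)^j C(2,j)·C(10-1-8j, 1) = C(2,0)·C(9,1) - C(2,1)·C(1,1) = 1·9 - 2·1 = 7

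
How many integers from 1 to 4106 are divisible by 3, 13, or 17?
⌊4106/3⌋+⌊4106/13⌋+⌊4106/17⌋ - ⌊4106/39⌋-⌊4106/51⌋-⌊4106/221⌋ + ⌊4106/663⌋ = 1368+315+241 - 105-80-18 + 6 = 1727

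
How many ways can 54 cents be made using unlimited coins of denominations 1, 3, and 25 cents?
Coefficient of x^54 in 1/(1-x^1) · 1/(1-x^3) · 1/(1-x^25). Case on j = number of 25-cent coins (j = 0..2); remainder r = 54 - 25j is made from {1,3} in ⌊r/3⌋+1 ways. r = 54, 29, 4 → 19 + 10 + 2 = 31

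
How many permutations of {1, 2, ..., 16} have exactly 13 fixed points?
Choose the 13 fixed points C(16,13) = 560, derange the rest: !3 = Σ_{j=0}^{3} (-1)^j·3!/j! = 6 - 6 + 3 - 1 = 2. Product = 560 × 2 = 1120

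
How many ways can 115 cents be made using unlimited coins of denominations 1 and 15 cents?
Coefficient of x^115 in 1/(1-x^1) · 1/(1-x^15). Use j coins of 15 for j = 0..⌊115/15⌋ = 7, the rest in 1s: 7 + 1 = 8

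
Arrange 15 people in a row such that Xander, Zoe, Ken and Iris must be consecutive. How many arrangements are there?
Treat the 4 as one block: (15-4+1)! × 4! = 479001600 × 24 = 11496038400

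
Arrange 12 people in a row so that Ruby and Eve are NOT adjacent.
Total - adjacent = 12! - (12-1)!×2 = 479001600 - 79833600 = 399168000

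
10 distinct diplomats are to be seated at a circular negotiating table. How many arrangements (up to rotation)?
Circular: fix one position, arrange the rest. (10-1)! = 362880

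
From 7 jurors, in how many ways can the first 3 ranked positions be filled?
P(7,3) = 7!/(7-3)! = 210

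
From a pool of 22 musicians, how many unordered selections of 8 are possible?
C(22,8) = 22!/(8!×14!) = 319770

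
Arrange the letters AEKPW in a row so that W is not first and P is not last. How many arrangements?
By inclusion-exclusion: 5! - 2×(5-1)! + (5-2)! = 120 - 48 + 6 = 78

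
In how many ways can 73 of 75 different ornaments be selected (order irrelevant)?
C(75,73) = 75!/(73!×2!) = 2775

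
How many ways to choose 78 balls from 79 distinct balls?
C(79,78) = 79!/(78!×1!) = 79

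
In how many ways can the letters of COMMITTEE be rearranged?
9! / (1! × 1! × 2! × 1! × 2! × 2!) = 45360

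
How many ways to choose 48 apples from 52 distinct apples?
C(52,48) = 52!/(48!×4!) = 270725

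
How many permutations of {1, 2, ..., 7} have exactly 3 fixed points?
Choose the 3 fixed points C(7,3) = 35, derange the rest: !4 = Σ_{j=0}^{4} (-1)^j·4!/j! = 24 - 24 + 12 - 4 + 1 = 9. Product = 35 × 9 = 315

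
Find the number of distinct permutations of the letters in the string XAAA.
4! / (3! × 1!) = 4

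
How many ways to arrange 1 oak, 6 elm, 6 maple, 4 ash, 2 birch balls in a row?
19! / (1! × 6! × 6! × 4! × 2!) = 4888643760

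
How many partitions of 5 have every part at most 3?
Let r_j(i) = number of partitions of i into parts ≤ j, for i = 0..5. r_1(i) = 1 for all i; r_j(i) = r_{j-1}(i) + r_j(i-j). Rows j = 2..3: ≤2: 1 1 2 2 3 3; ≤3: 1 1 2 3 4 5. r_3(5) = 5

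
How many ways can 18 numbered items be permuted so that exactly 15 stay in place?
Choose the 15 fixed points C(18,15) = 816, derange the rest: !3 = Σ_{j=0}^{3} (-1)^j·3!/j! = 6 - 6 + 3 - 1 = 2. Product = 816 × 2 = 1632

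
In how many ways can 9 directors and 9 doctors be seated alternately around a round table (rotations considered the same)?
Fix one of the directors: (9-1)! ways for the remaining directors, × 9! ways for the doctors = 40320 × 362880 = 14631321600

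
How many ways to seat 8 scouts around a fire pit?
Circular: fix one position, arrange the rest. (8-1)! = 5040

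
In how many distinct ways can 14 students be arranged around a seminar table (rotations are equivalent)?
Circular: fix one position, arrange the rest. (14-1)! = 6227020800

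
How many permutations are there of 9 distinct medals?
9! = 362880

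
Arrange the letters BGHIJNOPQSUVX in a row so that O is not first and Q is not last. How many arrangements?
By inclusion-exclusion: 13! - 2×(13-1)! + (13-2)! = 6227020800 - 958003200 + 39916800 = 5308934400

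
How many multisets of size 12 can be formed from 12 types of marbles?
C(12+12-1, 12-1) = C(23, 11) = 1352078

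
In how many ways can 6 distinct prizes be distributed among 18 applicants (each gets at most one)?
P(18,6) = 18!/(18-6)! = 13366080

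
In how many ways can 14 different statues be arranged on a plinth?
14! = 87178291200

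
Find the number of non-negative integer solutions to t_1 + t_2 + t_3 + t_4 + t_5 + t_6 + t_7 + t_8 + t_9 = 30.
C(30+9-1, 9-1) = C(38, 8) = 48903492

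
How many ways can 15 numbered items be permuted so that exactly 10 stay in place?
Choose the 10 fixed points C(15,10) = 3003, derange the rest: !5 = Σ_{j=0}^{5} (-1)^j·5!/j! = 120 - 120 + 60 - 20 + 5 - 1 = 44. Product = 3003 × 44 = 132132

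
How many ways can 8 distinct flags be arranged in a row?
8! = 40320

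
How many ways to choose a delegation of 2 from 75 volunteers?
C(75,2) = 75!/(2!×73!) = 2775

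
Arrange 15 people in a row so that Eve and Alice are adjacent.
Treat as block: (15-1)! × 2! = 87178291200 × 2 = 174356582400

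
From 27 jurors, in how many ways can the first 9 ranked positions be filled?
P(27,9) = 27!/(27-9)! = 1700755056000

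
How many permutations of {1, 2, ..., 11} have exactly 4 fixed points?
Choose the 4 fixed points C(11,4) = 330, derange the rest: !7 = Σ_{j=0}^{7} (-1)^j·7!/j! = 5040 - 5040 + 2520 - 840 + 210 - 42 + 7 - 1 = 1854. Product = 330 × 1854 = 611820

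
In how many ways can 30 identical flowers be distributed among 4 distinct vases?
C(30+4-1, 4-1) = C(33, 3) = 5456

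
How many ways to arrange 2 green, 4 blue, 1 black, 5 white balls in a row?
12! / (2! × 4! × 1! × 5!) = 83160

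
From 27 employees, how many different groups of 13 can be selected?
C(27,13) = 27!/(13!×14!) = 20058300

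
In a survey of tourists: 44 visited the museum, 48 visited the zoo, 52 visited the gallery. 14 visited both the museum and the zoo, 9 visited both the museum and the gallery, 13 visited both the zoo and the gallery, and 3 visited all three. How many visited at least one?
|A∪B∪C| = 44+48+52-14-9-13+3 = 111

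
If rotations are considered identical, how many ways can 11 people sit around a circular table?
Circular: fix one position, arrange the rest. (11-1)! = 3628800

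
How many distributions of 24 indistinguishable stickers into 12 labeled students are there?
C(24+12-1, 12-1) = C(35, 11) = 417225900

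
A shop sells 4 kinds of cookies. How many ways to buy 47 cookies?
C(47+4-1, 4-1) = C(50, 3) = 19600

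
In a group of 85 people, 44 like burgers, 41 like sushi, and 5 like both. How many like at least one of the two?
|A∪B| = |A| + |B| - |A∩B| = 44 + 41 - 5 = 80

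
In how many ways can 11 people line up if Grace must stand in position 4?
Fix one position: (11-1)! = 3628800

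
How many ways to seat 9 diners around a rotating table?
Circular: fix one position, arrange the rest. (9-1)! = 40320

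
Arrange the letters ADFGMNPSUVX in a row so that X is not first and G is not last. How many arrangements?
By inclusion-exclusion: 11! - 2×(11-1)! + (11-2)! = 39916800 - 7257600 + 362880 = 33022080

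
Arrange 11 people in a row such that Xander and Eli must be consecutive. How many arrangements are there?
Treat the 2 as one block: (11-2+1)! × 2! = 3628800 × 2 = 7257600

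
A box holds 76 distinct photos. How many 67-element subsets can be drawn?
C(76,67) = 76!/(67!×9!) = 142466675900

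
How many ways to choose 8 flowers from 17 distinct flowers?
C(17,8) = 17!/(8!×9!) = 24310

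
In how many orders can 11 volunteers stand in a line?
11! = 39916800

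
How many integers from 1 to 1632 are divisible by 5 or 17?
⌊1632/5⌋ + ⌊1632/17⌋ - ⌊1632/85⌋ = 326 + 96 - 19 = 403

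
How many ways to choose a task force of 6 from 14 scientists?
C(14,6) = 14!/(6!×8!) = 3003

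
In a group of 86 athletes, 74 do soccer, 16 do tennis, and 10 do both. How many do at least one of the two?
|A∪B| = |A| + |B| - |A∩B| = 74 + 16 - 10 = 80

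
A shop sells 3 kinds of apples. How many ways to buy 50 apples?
C(50+3-1, 3-1) = C(52, 2) = 1326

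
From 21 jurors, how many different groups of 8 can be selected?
C(21,8) = 21!/(8!×13!) = 203490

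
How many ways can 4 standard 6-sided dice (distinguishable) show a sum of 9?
Coefficient of x^9 in (x + x² + ... + x^6)^4. By inclusion-exclusion on dice exceeding 6: Σ_j (-1)^j C(4,j)·C(9-1-6j, 3) = C(4,0)·C(8,3) = 1·56 = 56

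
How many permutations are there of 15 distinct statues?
15! = 1307674368000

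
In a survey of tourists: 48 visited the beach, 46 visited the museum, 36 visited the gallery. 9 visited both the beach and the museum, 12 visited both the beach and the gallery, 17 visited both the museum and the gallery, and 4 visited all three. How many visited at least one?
|A∪B∪C| = 48+46+36-9-12-17+4 = 96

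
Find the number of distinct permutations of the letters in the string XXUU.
4! / (2! × 2!) = 6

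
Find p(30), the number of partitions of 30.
Pentagonal recurrence p(n) = p(n-1) + p(n-2) - p(n-5) - p(n-7) + p(n-12) + p(n-15) - ... gives p(0..29) = 1, 1, 2, 3, 5, 7, 11, 15, 22, 30, 42, 56, 77, 101, 135, 176, 231, 297, 385, 490, 627, 792, 1002, 1255, 1575, 1958, 2436, 3010, 3718, 4565. p(30) = p(29) + p(28) - p(25) - p(23) + p(18) + p(15) - p(8) - p(4) = 4565 + 3718 - 1958 - 1255 + 385 + 176 - 22 - 5 = 5604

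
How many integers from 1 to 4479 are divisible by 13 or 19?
⌊4479/13⌋ + ⌊4479/19⌋ - ⌊4479/247⌋ = 344 + 235 - 18 = 561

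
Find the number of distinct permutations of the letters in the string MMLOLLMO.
8! / (2! × 3! × 3!) = 560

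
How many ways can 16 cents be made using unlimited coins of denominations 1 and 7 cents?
Coefficient of x^16 in 1/(1-x^1) · 1/(1-x^7). Use j coins of 7 for j = 0..⌊16/7⌋ = 2, the rest in 1s: 2 + 1 = 3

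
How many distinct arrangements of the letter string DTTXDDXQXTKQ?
12! / (2! × 3! × 1! × 3! × 3!) = 1108800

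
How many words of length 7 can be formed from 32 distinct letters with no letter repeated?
P(32,7) = 32!/(32-7)! = 16963914240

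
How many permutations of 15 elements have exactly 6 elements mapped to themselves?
Choose the 6 fixed points C(15,6) = 5005, derange the rest: !9 = Σ_{j=0}^{9} (-1)^j·9!/j! = 362880 - 362880 + 181440 - 60480 + 15120 - 3024 + 504 - 72 + 9 - 1 = 133496. Product = 5005 × 133496 = 668147480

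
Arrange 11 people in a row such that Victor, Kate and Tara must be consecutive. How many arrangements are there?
Treat the 3 as one block: (11-3+1)! × 3! = 362880 × 6 = 2177280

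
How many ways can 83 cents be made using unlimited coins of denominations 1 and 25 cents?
Coefficient of x^83 in 1/(1-x^1) · 1/(1-x^25). Use j coins of 25 for j = 0..⌊83/25⌋ = 3, the rest in 1s: 3 + 1 = 4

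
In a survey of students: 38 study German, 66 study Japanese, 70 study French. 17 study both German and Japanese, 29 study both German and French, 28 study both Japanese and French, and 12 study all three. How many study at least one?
|A∪B∪C| = 38+66+70-17-29-28+12 = 112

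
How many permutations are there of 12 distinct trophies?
12! = 479001600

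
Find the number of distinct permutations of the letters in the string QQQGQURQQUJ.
11! / (2! × 1! × 1! × 1! × 6!) = 27720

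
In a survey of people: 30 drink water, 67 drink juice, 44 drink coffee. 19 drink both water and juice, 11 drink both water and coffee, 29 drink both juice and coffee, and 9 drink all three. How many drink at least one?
|A∪B∪C| = 30+67+44-19-11-29+9 = 91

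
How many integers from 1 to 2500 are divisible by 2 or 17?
⌊2500/2⌋ + ⌊2500/17⌋ - ⌊2500/34⌋ = 1250 + 147 - 73 = 1324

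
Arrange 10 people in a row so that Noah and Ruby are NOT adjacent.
Total - adjacent = 10! - (10-1)!×2 = 3628800 - 725760 = 2903040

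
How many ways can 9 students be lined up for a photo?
9! = 362880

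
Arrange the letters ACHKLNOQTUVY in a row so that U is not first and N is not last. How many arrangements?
By inclusion-exclusion: 12! - 2×(12-1)! + (12-2)! = 479001600 - 79833600 + 3628800 = 402796800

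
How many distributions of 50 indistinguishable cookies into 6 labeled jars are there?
C(50+6-1, 6-1) = C(55, 5) = 3478761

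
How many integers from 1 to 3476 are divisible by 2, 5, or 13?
⌊3476/2⌋+⌊3476/5⌋+⌊3476/13⌋ - ⌊3476/10⌋-⌊3476/26⌋-⌊3476/65⌋ + ⌊3476/130⌋ = 1738+695+267 - 347-133-53 + 26 = 2193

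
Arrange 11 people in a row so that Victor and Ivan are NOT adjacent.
Total - adjacent = 11! - (11-1)!×2 = 39916800 - 7257600 = 32659200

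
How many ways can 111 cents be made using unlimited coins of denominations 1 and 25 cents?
Coefficient of x^111 in 1/(1-x^1) · 1/(1-x^25). Use j coins of 25 for j = 0..⌊111/25⌋ = 4, the rest in 1s: 4 + 1 = 5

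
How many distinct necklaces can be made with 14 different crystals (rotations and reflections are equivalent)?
(14-1)!/2 = 6227020800/2 = 3113510400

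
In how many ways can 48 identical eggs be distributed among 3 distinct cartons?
C(48+3-1, 3-1) = C(50, 2) = 1225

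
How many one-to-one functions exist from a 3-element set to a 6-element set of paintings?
P(6,3) = 6!/(6-3)! = 120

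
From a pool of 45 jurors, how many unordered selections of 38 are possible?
C(45,38) = 45!/(38!×7!) = 45379620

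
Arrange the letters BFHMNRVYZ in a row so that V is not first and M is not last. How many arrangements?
By inclusion-exclusion: 9! - 2×(9-1)! + (9-2)! = 362880 - 80640 + 5040 = 287280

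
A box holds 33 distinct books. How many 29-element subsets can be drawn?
C(33,29) = 33!/(29!×4!) = 40920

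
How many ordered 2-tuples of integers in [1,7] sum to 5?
Coefficient of x^5 in (x + x² + ... + x^7)^2. By inclusion-exclusion on dice exceeding 7: Σ_j (-1)^j C(2,j)·C(5-1-7j, 1) = C(2,0)·C(4,1) = 1·4 = 4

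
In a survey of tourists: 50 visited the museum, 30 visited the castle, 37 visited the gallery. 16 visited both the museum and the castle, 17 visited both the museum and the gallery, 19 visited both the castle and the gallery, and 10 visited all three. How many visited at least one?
|A∪B∪C| = 50+30+37-16-17-19+10 = 75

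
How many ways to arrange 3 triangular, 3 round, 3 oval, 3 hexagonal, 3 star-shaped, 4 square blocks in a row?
19! / (3! × 3! × 3! × 3! × 3! × 4!) = 651819168000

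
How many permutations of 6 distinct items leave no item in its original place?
!6 = Σ_{j=0}^{6} (-1)^j·6!/j! = 720 - 720 + 360 - 120 + 30 - 6 + 1 = 265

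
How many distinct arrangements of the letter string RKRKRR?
6! / (2! × 4!) = 15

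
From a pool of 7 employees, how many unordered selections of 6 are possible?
C(7,6) = 7!/(6!×1!) = 7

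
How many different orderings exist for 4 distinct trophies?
4! = 24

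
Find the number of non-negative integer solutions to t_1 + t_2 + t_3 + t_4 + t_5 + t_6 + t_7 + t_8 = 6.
C(6+8-1, 8-1) = C(13, 7) = 1716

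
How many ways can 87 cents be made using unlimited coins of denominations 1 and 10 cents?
Coefficient of x^87 in 1/(1-x^1) · 1/(1-x^10). Use j coins of 10 for j = 0..⌊87/10⌋ = 8, the rest in 1s: 8 + 1 = 9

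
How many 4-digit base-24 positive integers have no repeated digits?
First digit: 23 choices (nonzero). Then descending: 23 × 23 × 22 × 21 = 244398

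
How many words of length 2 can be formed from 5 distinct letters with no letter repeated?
P(5,2) = 5!/(5-2)! = 20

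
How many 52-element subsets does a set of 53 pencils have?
C(53,52) = 53!/(52!×1!) = 53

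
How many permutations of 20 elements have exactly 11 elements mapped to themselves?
Choose the 11 fixed points C(20,11) = 167960, derange the rest: !9 = Σ_{j=0}^{9} (-1)^j·9!/j! = 362880 - 362880 + 181440 - 60480 + 15120 - 3024 + 504 - 72 + 9 - 1 = 133496. Product = 167960 × 133496 = 22421988160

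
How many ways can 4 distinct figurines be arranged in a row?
4! = 24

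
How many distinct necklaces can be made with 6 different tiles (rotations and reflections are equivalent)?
(6-1)!/2 = 120/2 = 60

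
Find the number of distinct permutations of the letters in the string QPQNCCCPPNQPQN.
14! / (4! × 3! × 4! × 3!) = 4204200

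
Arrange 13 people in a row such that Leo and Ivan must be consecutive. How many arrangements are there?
Treat the 2 as one block: (13-2+1)! × 2! = 479001600 × 2 = 958003200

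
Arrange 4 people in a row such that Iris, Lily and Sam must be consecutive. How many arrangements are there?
Treat the 3 as one block: (4-3+1)! × 3! = 2 × 6 = 12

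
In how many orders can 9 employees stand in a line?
9! = 362880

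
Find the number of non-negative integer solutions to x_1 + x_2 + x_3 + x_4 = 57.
C(57+4-1, 4-1) = C(60, 3) = 34220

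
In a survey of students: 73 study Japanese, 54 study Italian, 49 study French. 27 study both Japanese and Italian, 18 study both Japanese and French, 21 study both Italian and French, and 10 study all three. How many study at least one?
|A∪B∪C| = 73+54+49-27-18-21+10 = 120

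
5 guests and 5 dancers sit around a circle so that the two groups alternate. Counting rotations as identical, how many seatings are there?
Fix one of the guests: (5-1)! ways for the remaining guests, × 5! ways for the dancers = 24 × 120 = 2880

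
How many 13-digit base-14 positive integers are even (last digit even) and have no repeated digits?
Last∈{0,2,4,6,8,10,12}. Last=0: 6227020800. Last nonzero: 6×12×P(12,11) = 34488115200. Total = 40715136000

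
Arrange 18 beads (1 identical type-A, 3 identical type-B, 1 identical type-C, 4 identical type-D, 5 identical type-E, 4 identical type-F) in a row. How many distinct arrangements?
18! / (1! × 3! × 1! × 4! × 5! × 4!) = 15437822400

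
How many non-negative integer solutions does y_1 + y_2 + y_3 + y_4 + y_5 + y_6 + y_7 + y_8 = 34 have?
C(34+8-1, 8-1) = C(41, 7) = 22481940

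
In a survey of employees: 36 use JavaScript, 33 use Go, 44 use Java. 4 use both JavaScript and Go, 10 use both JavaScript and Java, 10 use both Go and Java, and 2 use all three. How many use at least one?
|A∪B∪C| = 36+33+44-4-10-10+2 = 91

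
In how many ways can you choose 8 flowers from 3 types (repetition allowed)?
C(8+3-1, 3-1) = C(10, 2) = 45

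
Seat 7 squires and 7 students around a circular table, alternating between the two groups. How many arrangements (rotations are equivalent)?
Fix one of the squires: (7-1)! ways for the remaining squires, × 7! ways for the students = 720 × 5040 = 3628800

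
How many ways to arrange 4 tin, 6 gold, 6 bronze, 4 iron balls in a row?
20! / (4! × 6! × 6! × 4!) = 8147739600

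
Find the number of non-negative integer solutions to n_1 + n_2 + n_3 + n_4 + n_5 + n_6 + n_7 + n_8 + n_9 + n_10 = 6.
C(6+10-1, 10-1) = C(15, 9) = 5005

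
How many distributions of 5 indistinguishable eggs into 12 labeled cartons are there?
C(5+12-1, 12-1) = C(16, 11) = 4368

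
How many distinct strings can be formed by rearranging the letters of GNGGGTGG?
8! / (1! × 1! × 6!) = 56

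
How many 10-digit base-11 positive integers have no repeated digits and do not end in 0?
Last digit: 10 nonzero choices. First digit: 9 (nonzero, ≠last). Middle 8: P(9,8) = 362880. Total = 32659200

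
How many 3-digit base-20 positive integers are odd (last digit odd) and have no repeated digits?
Last∈{1,3,5,7,9,11,13,15,17,19}. Last=0: 0. Last nonzero: 10×18×P(18,1) = 3240. Total = 3240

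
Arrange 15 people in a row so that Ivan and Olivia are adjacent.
Treat as block: (15-1)! × 2! = 87178291200 × 2 = 174356582400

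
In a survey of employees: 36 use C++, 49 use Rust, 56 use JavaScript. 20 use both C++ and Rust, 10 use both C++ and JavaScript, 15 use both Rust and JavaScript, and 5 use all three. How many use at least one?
|A∪B∪C| = 36+49+56-20-10-15+5 = 101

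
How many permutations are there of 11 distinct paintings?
11! = 39916800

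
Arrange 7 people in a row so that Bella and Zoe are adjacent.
Treat as block: (7-1)! × 2! = 720 × 2 = 1440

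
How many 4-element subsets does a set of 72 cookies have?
C(72,4) = 72!/(4!×68!) = 1028790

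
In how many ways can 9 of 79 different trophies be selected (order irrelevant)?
C(79,9) = 79!/(9!×70!) = 205811513765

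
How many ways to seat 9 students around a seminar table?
Circular: fix one position, arrange the rest. (9-1)! = 40320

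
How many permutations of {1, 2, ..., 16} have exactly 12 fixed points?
Choose the 12 fixed points C(16,12) = 1820, derange the rest: !4 = Σ_{j=0}^{4} (-1)^j·4!/j! = 24 - 24 + 12 - 4 + 1 = 9. Product = 1820 × 9 = 16380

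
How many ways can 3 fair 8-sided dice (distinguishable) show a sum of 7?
Coefficient of x^7 in (x + x² + ... + x^8)^3. By inclusion-exclusion on dice exceeding 8: Σ_j (-1)^j C(3,j)·C(7-1-8j, 2) = C(3,0)·C(6,2) = 1·15 = 15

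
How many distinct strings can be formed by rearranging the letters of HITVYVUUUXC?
11! / (1! × 1! × 1! × 1! × 2! × 1! × 1! × 3!) = 3326400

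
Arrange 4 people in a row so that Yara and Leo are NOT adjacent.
Total - adjacent = 4! - (4-1)!×2 = 24 - 12 = 12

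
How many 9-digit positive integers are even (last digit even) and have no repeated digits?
Last∈{0,2,4,6,8}. Last=0: 362880. Last nonzero: 4×8×P(8,7) = 1290240. Total = 1653120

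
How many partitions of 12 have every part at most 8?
Let r_j(i) = number of partitions of i into parts ≤ j, for i = 0..12. r_1(i) = 1 for all i; r_j(i) = r_{j-1}(i) + r_j(i-j). Rows j = 2..8: ≤2: 1 1 2 2 3 3 4 4 5 5 6 6 7; ≤3: 1 1 2 3 4 5 7 8 10 12 14 16 19; ≤4: 1 1 2 3 5 6 9 11 15 18 23 27 34; ≤5: 1 1 2 3 5 7 10 13 18 23 30 37 47; ≤6: 1 1 2 3 5 7 11 14 20 26 35 44 58; ≤7: 1 1 2 3 5 7 11 15 21 28 38 49 65; ≤8: 1 1 2 3 5 7 11 15 22 29 40 52 70. r_8(12) = 70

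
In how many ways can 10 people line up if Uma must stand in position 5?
Fix one position: (10-1)! = 362880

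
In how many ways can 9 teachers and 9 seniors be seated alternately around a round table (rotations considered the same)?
Fix one of the teachers: (9-1)! ways for the remaining teachers, × 9! ways for the seniors = 40320 × 362880 = 14631321600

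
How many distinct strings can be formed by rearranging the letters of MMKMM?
5! / (4! × 1!) = 5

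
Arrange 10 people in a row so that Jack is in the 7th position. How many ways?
Fix one position: (10-1)! = 362880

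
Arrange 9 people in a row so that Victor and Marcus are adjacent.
Treat as block: (9-1)! × 2! = 40320 × 2 = 80640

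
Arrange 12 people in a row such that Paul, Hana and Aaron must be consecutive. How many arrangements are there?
Treat the 3 as one block: (12-3+1)! × 3! = 3628800 × 6 = 21772800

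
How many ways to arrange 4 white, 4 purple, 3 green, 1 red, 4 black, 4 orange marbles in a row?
20! / (4! × 4! × 3! × 1! × 4! × 4!) = 1222160940000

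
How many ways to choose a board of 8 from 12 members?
C(12,8) = 12!/(8!×4!) = 495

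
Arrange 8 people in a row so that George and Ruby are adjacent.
Treat as block: (8-1)! × 2! = 5040 × 2 = 10080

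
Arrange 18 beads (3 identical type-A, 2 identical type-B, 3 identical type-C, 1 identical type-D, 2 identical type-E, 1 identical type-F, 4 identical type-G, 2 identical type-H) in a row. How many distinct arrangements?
18! / (3! × 2! × 3! × 1! × 2! × 1! × 4! × 2!) = 926269344000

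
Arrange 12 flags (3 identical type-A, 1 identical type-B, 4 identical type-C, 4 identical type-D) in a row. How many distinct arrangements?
12! / (3! × 1! × 4! × 4!) = 138600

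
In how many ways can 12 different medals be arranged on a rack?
12! = 479001600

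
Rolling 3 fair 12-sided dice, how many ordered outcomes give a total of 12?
Coefficient of x^12 in (x + x² + ... + x^12)^3. By inclusion-exclusion on dice exceeding 12: Σ_j (-1)^j C(3,j)·C(12-1-12j, 2) = C(3,0)·C(11,2) = 1·55 = 55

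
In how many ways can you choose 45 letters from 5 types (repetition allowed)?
C(45+5-1, 5-1) = C(49, 4) = 211876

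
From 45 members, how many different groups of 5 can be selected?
C(45,5) = 45!/(5!×40!) = 1221759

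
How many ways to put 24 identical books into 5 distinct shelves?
C(24+5-1, 5-1) = C(28, 4) = 20475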